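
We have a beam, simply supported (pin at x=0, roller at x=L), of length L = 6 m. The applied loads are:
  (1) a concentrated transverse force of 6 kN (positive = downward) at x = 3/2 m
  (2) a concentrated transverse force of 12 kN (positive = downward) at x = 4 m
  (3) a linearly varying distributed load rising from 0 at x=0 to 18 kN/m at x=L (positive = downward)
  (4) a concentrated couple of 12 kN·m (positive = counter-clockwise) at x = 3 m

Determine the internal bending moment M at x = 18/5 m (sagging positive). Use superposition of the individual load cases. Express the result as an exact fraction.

M(18/5) = 6834/125 kN·m

Load 1 — point force P=6 kN at a=3/2 m (b=L-a=9/2):
  M_1 = Pa(L-x)/L  [x>a] = 6·(3/2)·(6-(18/5))/6 = 18/5 kN·m
Load 2 — point force P=12 kN at a=4 m (b=L-a=2):
  M_2 = Pbx/L  [x≤a] = 12·2·(18/5)/6 = 72/5 kN·m
Load 3 — triangular load w₀=18 kN/m (0→w₀ over full span):
  M_3 = w₀Lx/6 - w₀x³/(6L) = 18·6·(18/5)/6 - 18·(18/5)³/(6·6) = 5184/125 kN·m
Load 4 — applied couple M₀=12 kN·m at a=3 m (b=L-a=3):
  M_4 = M₀x/L - M₀  [x>a] = 12·(18/5)/6 - 12 = -24/5 kN·m
Superposition: M = Σ M_i = 6834/125 kN·m ≈ 54.672000 kN·m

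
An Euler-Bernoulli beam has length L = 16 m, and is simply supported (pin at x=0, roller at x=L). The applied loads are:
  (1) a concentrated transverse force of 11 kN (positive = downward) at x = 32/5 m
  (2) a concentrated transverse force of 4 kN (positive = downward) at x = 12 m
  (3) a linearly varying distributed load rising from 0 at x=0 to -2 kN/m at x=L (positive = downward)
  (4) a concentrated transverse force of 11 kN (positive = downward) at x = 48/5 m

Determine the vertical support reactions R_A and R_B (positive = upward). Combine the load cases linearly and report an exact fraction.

Load 1 — point force P=11 kN at a=32/5 m (b=L-a=48/5):
  R_A = Pb/L = 11·(48/5)/16 = 33/5 kN
  R_B = Pa/L = 11·(32/5)/16 = 22/5 kN
Load 2 — point force P=4 kN at a=12 m (b=L-a=4):
  R_A = Pb/L = 4·4/16 = 1 kN
  R_B = Pa/L = 4·12/16 = 3 kN
Load 3 — triangular load w₀=-2 kN/m (0→w₀ over full span):
  R_A = w₀L/6 = (-2)·16/6 = -16/3 kN
  R_B = w₀L/3 = (-2)·16/3 = -32/3 kN
Load 4 — point force P=11 kN at a=48/5 m (b=L-a=32/5):
  R_A = Pb/L = 11·(32/5)/16 = 22/5 kN
  R_B = Pa/L = 11·(48/5)/16 = 33/5 kN
Superposition: R_A = 20/3 kN, R_B = 10/3 kN

R_A = 20/3 kN, R_B = 10/3 kN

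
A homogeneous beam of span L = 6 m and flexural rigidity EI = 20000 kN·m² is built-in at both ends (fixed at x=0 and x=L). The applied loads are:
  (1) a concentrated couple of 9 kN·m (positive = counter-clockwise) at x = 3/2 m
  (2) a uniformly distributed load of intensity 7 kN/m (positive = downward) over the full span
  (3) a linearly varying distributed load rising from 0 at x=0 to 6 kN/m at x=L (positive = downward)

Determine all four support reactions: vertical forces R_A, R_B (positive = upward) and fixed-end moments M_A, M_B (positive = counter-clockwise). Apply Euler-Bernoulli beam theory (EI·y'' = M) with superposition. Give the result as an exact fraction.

Load 1 — applied couple M₀=9 kN·m at a=3/2 m (b=L-a=9/2):
  R_A = 6M₀ab/L³ = 6·9·(3/2)·(9/2)/6³ = 27/16 kN
  M_A = M₀b(2a-b)/L² = 9·(9/2)·(2·(3/2)-(9/2))/6² = -27/16 kN·m
  R_B = -6M₀ab/L³ = -6·9·(3/2)·(9/2)/6³ = -27/16 kN
  M_B = M₀a(2b-a)/L² = 9·(3/2)·(2·(9/2)-(3/2))/6² = 45/16 kN·m
Load 2 — uniform load w=7 kN/m over full span:
  R_A = wL/2 = 7·6/2 = 21 kN
  M_A = wL²/12 = 7·6²/12 = 21 kN·m
  R_B = wL/2 = 7·6/2 = 21 kN
  M_B = -wL²/12 = -7·6²/12 = -21 kN·m
Load 3 — triangular load w₀=6 kN/m (0→w₀ over full span):
  R_A = 3w₀L/20 = 3·6·6/20 = 27/5 kN
  M_A = w₀L²/30 = 6·6²/30 = 36/5 kN·m
  R_B = 7w₀L/20 = 7·6·6/20 = 63/5 kN
  M_B = -w₀L²/20 = -6·6²/20 = -54/5 kN·m
Superposition: R_A = 2247/80 kN, M_A = 2121/80 kN·m, R_B = 2553/80 kN, M_B = -2319/80 kN·m

R_A = 2247/80 kN, M_A = 2121/80 kN·m, R_B = 2553/80 kN, M_B = -2319/80 kN·m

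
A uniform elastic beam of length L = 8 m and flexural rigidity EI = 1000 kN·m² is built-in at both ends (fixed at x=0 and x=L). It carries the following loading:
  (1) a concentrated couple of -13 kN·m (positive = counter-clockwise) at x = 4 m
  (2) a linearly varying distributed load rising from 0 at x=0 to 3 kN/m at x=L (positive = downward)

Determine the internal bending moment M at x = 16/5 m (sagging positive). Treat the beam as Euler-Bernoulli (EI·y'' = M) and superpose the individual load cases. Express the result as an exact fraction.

M(16/5) = -739/500 kN·m

Load 1 — applied couple M₀=-13 kN·m at a=4 m (b=L-a=4):
  M_1 = R_Ax - M_A  [x≤a] with R_A=-39/16, M_A=-13/4 = (-39/16)·(16/5) - (-13/4) = -91/20 kN·m
Load 2 — triangular load w₀=3 kN/m (0→w₀ over full span):
  M_2 = 3w₀Lx/20 - w₀L²/30 - w₀x³/(6L) = 3·3·8·(16/5)/20 - 3·8²/30 - 3·(16/5)³/(6·8) = 384/125 kN·m
Superposition: M = Σ M_i = -739/500 kN·m ≈ -1.478000 kN·m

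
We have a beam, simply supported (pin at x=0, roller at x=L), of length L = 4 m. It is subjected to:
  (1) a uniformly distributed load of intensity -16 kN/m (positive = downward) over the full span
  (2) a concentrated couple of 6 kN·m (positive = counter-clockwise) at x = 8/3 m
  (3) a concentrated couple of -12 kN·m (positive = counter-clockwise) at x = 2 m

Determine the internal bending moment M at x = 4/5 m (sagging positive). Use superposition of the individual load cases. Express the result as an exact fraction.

Load 1 — uniform load w=-16 kN/m over full span:
  M_1 = wx(L-x)/2 = (-16)·(4/5)·(4-(4/5))/2 = -512/25 kN·m
Load 2 — applied couple M₀=6 kN·m at a=8/3 m (b=L-a=4/3):
  M_2 = M₀x/L  [x≤a] = 6·(4/5)/4 = 6/5 kN·m
Load 3 — applied couple M₀=-12 kN·m at a=2 m (b=L-a=2):
  M_3 = M₀x/L  [x≤a] = (-12)·(4/5)/4 = -12/5 kN·m
Superposition: M = Σ M_i = -542/25 kN·m ≈ -21.680000 kN·m

M(4/5) = -542/25 kN·m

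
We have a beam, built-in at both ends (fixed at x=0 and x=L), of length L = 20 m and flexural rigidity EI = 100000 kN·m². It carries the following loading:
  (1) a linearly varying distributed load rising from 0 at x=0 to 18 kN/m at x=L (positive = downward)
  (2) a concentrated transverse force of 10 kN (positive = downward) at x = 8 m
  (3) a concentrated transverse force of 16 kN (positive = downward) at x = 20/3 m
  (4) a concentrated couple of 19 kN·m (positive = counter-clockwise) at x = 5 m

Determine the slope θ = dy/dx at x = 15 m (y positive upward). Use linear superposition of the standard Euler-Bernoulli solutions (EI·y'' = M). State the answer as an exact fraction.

Load 1 — triangular load w₀=18 kN/m (0→w₀ over full span):
  θ_1 = -w₀(2x(L-x)(L-2x)(x+2L)+x²(L-x)²)/(120LEI) = -18·(2·15·(20-15)·(20-2·15)·(15+2·20)+15²·(20-15)²)/(120·20·100000) = 369/64000 rad
Load 2 — point force P=10 kN at a=8 m (b=L-a=12):
  θ_2 = Pa²(L-x)(2bL-(3b+a)(L-x))/(2L³EI)  [x>a] = 10·8²·(20-15)·(2·12·20-(3·12+8)·(20-15))/(2·20³·100000) = 13/25000 rad
Load 3 — point force P=16 kN at a=20/3 m (b=L-a=40/3):
  θ_3 = Pa²(L-x)(2bL-(3b+a)(L-x))/(2L³EI)  [x>a] = 16·(20/3)²·(20-15)·(2·(40/3)·20-(3·(40/3)+(20/3))·(20-15))/(2·20³·100000) = 1/1500 rad
Load 4 — applied couple M₀=19 kN·m at a=5 m (b=L-a=15):
  θ_4 = (R_Ax²/2 - M_Ax - M₀(x-a))/EI  [x>a] with R_A=171/160, M_A=-57/16 = ((171/160)·15²/2 - (-57/16)·15 - 19·(15-5))/100000 = -209/1280000 rad
Superposition: θ = Σ θ_i = 130349/19200000 rad ≈ 0.006789 rad

θ(15) = 130349/19200000 rad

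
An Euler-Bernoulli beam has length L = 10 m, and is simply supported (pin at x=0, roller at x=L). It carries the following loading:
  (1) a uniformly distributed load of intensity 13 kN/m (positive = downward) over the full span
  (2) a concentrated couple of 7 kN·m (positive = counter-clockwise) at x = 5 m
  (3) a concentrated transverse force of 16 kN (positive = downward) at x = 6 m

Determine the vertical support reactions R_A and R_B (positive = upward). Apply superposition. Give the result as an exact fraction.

Load 1 — uniform load w=13 kN/m over full span:
  R_A = wL/2 = 13·10/2 = 65 kN
  R_B = wL/2 = 13·10/2 = 65 kN
Load 2 — applied couple M₀=7 kN·m at a=5 m (b=L-a=5):
  R_A = M₀/L = 7/10 kN
  R_B = -M₀/L = -7/10 kN
Load 3 — point force P=16 kN at a=6 m (b=L-a=4):
  R_A = Pb/L = 16·4/10 = 32/5 kN
  R_B = Pa/L = 16·6/10 = 48/5 kN
Superposition: R_A = 721/10 kN, R_B = 739/10 kN

R_A = 721/10 kN, R_B = 739/10 kN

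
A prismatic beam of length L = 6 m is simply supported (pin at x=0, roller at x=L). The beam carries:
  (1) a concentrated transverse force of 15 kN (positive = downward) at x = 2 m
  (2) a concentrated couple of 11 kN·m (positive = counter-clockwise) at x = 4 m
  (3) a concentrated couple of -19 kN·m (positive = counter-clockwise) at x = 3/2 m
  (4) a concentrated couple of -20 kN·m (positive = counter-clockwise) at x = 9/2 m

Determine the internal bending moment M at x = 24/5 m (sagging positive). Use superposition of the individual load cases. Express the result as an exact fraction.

M(24/5) = 58/5 kN·m

Load 1 — point force P=15 kN at a=2 m (b=L-a=4):
  M_1 = Pa(L-x)/L  [x>a] = 15·2·(6-(24/5))/6 = 6 kN·m
Load 2 — applied couple M₀=11 kN·m at a=4 m (b=L-a=2):
  M_2 = M₀x/L - M₀  [x>a] = 11·(24/5)/6 - 11 = -11/5 kN·m
Load 3 — applied couple M₀=-19 kN·m at a=3/2 m (b=L-a=9/2):
  M_3 = M₀x/L - M₀  [x>a] = (-19)·(24/5)/6 - (-19) = 19/5 kN·m
Load 4 — applied couple M₀=-20 kN·m at a=9/2 m (b=L-a=3/2):
  M_4 = M₀x/L - M₀  [x>a] = (-20)·(24/5)/6 - (-20) = 4 kN·m
Superposition: M = Σ M_i = 58/5 kN·m ≈ 11.600000 kN·m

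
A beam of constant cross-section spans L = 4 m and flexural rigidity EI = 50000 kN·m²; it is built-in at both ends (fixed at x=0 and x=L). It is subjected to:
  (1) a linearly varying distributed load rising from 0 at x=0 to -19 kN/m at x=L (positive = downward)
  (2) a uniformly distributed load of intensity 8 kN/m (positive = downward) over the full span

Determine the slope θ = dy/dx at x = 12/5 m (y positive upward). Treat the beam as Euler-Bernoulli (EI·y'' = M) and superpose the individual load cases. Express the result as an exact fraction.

θ(12/5) = 4/1953125 rad

Load 1 — triangular load w₀=-19 kN/m (0→w₀ over full span):
  θ_1 = -w₀(2x(L-x)(L-2x)(x+2L)+x²(L-x)²)/(120LEI) = -(-19)·(2·(12/5)·(4-(12/5))·(4-2·(12/5))·((12/5)+2·4)+(12/5)²·(4-(12/5))²)/(120·4·50000) = -76/1953125 rad
Load 2 — uniform load w=8 kN/m over full span:
  θ_2 = -wx(L-x)(L-2x)/(12EI) = -8·(12/5)·(4-(12/5))·(4-2·(12/5))/(12·50000) = 16/390625 rad
Superposition: θ = Σ θ_i = 4/1953125 rad ≈ 0.000002 rad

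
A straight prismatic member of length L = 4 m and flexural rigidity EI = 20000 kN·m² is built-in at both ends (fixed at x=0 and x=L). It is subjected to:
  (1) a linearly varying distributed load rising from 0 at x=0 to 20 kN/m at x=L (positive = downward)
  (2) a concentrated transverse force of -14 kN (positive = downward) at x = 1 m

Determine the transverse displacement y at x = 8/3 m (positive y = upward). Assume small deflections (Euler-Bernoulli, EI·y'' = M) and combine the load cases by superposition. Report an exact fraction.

y(8/3) = -121/583200 m

Load 1 — triangular load w₀=20 kN/m (0→w₀ over full span):
  y_1 = -w₀x²(L-x)²(x+2L)/(120LEI) = -20·(8/3)²·(4-(8/3))²·((8/3)+2·4)/(120·4·20000) = -128/455625 m
Load 2 — point force P=-14 kN at a=1 m (b=L-a=3):
  y_2 = -Pa²(L-x)²(3bL-(3b+a)(L-x))/(6L³EI)  [x>a] = -(-14)·1²·(4-(8/3))²·(3·3·4-(3·3+1)·(4-(8/3)))/(6·4³·20000) = 119/1620000 m
Superposition: y = Σ y_i = -121/583200 m ≈ -0.000207 m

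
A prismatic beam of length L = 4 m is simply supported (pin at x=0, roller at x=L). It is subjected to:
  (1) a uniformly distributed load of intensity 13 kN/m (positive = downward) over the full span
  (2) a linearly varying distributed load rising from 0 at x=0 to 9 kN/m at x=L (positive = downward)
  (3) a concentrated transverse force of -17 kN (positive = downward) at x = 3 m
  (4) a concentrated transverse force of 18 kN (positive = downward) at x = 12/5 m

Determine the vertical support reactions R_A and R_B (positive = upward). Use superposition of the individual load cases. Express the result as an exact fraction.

Load 1 — uniform load w=13 kN/m over full span:
  R_A = wL/2 = 13·4/2 = 26 kN
  R_B = wL/2 = 13·4/2 = 26 kN
Load 2 — triangular load w₀=9 kN/m (0→w₀ over full span):
  R_A = w₀L/6 = 9·4/6 = 6 kN
  R_B = w₀L/3 = 9·4/3 = 12 kN
Load 3 — point force P=-17 kN at a=3 m (b=L-a=1):
  R_A = Pb/L = (-17)·1/4 = -17/4 kN
  R_B = Pa/L = (-17)·3/4 = -51/4 kN
Load 4 — point force P=18 kN at a=12/5 m (b=L-a=8/5):
  R_A = Pb/L = 18·(8/5)/4 = 36/5 kN
  R_B = Pa/L = 18·(12/5)/4 = 54/5 kN
Superposition: R_A = 699/20 kN, R_B = 721/20 kN

R_A = 699/20 kN, R_B = 721/20 kN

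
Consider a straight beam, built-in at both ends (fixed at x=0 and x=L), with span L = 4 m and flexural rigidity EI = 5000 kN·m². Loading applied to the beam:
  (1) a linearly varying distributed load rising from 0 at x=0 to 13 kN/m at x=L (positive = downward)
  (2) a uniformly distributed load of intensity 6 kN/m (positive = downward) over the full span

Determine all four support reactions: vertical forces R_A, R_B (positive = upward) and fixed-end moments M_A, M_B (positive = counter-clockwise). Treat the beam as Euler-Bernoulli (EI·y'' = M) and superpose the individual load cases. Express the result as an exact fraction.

R_A = 99/5 kN, M_A = 224/15 kN·m, R_B = 151/5 kN, M_B = -92/5 kN·m

Load 1 — triangular load w₀=13 kN/m (0→w₀ over full span):
  R_A = 3w₀L/20 = 3·13·4/20 = 39/5 kN
  M_A = w₀L²/30 = 13·4²/30 = 104/15 kN·m
  R_B = 7w₀L/20 = 7·13·4/20 = 91/5 kN
  M_B = -w₀L²/20 = -13·4²/20 = -52/5 kN·m
Load 2 — uniform load w=6 kN/m over full span:
  R_A = wL/2 = 6·4/2 = 12 kN
  M_A = wL²/12 = 6·4²/12 = 8 kN·m
  R_B = wL/2 = 6·4/2 = 12 kN
  M_B = -wL²/12 = -6·4²/12 = -8 kN·m
Superposition: R_A = 99/5 kN, M_A = 224/15 kN·m, R_B = 151/5 kN, M_B = -92/5 kN·m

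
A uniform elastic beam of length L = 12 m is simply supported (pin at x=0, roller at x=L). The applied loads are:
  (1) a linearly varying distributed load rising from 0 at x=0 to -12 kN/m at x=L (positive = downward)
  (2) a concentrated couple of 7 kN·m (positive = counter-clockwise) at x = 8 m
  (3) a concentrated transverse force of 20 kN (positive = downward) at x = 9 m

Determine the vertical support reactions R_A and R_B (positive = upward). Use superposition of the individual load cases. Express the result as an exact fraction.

R_A = -221/12 kN, R_B = -403/12 kN

Load 1 — triangular load w₀=-12 kN/m (0→w₀ over full span):
  R_A = w₀L/6 = (-12)·12/6 = -24 kN
  R_B = w₀L/3 = (-12)·12/3 = -48 kN
Load 2 — applied couple M₀=7 kN·m at a=8 m (b=L-a=4):
  R_A = M₀/L = 7/12 kN
  R_B = -M₀/L = -7/12 kN
Load 3 — point force P=20 kN at a=9 m (b=L-a=3):
  R_A = Pb/L = 20·3/12 = 5 kN
  R_B = Pa/L = 20·9/12 = 15 kN
Superposition: R_A = -221/12 kN, R_B = -403/12 kN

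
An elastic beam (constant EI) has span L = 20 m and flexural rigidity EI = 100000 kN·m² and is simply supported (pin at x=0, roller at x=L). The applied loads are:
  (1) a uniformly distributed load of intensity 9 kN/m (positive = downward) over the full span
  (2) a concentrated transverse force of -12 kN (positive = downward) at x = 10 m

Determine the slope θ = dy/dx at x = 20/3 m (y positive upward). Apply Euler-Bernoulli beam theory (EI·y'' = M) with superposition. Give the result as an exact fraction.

θ(20/3) = -23/1800 rad

Load 1 — uniform load w=9 kN/m over full span:
  θ_1 = -w(L³-6Lx²+4x³)/(24EI) = -9·(20³-6·20·(20/3)²+4·(20/3)³)/(24·100000) = -13/900 rad
Load 2 — point force P=-12 kN at a=10 m (b=L-a=10):
  θ_2 = -Pb(L²-b²-3x²)/(6LEI)  [x≤a] = -(-12)·10·(20²-10²-3·(20/3)²)/(6·20·100000) = 1/600 rad
Superposition: θ = Σ θ_i = -23/1800 rad ≈ -0.012778 rad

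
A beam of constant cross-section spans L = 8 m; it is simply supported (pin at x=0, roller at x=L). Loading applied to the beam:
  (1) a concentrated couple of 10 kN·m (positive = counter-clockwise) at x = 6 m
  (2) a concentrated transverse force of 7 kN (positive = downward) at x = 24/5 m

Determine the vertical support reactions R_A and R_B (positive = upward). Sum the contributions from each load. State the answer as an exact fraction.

R_A = 81/20 kN, R_B = 59/20 kN

Load 1 — applied couple M₀=10 kN·m at a=6 m (b=L-a=2):
  R_A = M₀/L = 10/8 = 5/4 kN
  R_B = -M₀/L = -10/8 = -5/4 kN
Load 2 — point force P=7 kN at a=24/5 m (b=L-a=16/5):
  R_A = Pb/L = 7·(16/5)/8 = 14/5 kN
  R_B = Pa/L = 7·(24/5)/8 = 21/5 kN
Superposition: R_A = 81/20 kN, R_B = 59/20 kN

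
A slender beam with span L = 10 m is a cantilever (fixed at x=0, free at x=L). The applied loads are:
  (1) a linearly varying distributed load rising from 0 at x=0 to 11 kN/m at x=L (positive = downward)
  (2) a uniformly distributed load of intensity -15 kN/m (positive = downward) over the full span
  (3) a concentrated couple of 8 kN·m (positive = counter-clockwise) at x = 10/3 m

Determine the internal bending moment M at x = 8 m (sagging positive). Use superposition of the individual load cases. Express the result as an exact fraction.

M(8) = 142/15 kN·m

Load 1 — triangular load w₀=11 kN/m (0→w₀ over full span):
  M_1 = w₀Lx/2 - w₀L²/3 - w₀x³/(6L) = 11·10·8/2 - 11·10²/3 - 11·8³/(6·10) = -308/15 kN·m
Load 2 — uniform load w=-15 kN/m over full span:
  M_2 = -w(L-x)²/2 = -(-15)·(10-8)²/2 = 30 kN·m
Load 3 — applied couple M₀=8 kN·m at a=10/3 m (b=L-a=20/3):
  M_3 = 0  [x>a] = 0 kN·m
Superposition: M = Σ M_i = 142/15 kN·m ≈ 9.466667 kN·m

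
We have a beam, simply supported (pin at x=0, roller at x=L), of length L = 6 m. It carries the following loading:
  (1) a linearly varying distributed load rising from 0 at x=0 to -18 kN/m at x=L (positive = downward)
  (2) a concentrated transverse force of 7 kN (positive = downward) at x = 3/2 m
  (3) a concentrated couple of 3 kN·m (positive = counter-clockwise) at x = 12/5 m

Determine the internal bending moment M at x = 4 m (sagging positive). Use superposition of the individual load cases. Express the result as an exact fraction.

Load 1 — triangular load w₀=-18 kN/m (0→w₀ over full span):
  M_1 = w₀Lx/6 - w₀x³/(6L) = (-18)·6·4/6 - (-18)·4³/(6·6) = -40 kN·m
Load 2 — point force P=7 kN at a=3/2 m (b=L-a=9/2):
  M_2 = Pa(L-x)/L  [x>a] = 7·(3/2)·(6-4)/6 = 7/2 kN·m
Load 3 — applied couple M₀=3 kN·m at a=12/5 m (b=L-a=18/5):
  M_3 = M₀x/L - M₀  [x>a] = 3·4/6 - 3 = -1 kN·m
Superposition: M = Σ M_i = -75/2 kN·m ≈ -37.500000 kN·m

M(4) = -75/2 kN·m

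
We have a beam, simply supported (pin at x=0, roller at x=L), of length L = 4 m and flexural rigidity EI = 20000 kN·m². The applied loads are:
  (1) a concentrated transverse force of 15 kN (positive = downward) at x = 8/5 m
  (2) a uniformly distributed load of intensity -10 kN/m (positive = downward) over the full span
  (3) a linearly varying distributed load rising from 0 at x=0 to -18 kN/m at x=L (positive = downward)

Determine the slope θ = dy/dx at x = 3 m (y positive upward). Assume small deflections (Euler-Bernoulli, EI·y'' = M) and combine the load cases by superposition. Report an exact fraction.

Load 1 — point force P=15 kN at a=8/5 m (b=L-a=12/5):
  θ_1 = -Pa(2L²-6Lx+3x²+a²)/(6LEI)  [x>a] = -15·(8/5)·(2·4²-6·4·3+3·3²+(8/5)²)/(6·4·20000) = 261/500000 rad
Load 2 — uniform load w=-10 kN/m over full span:
  θ_2 = -w(L³-6Lx²+4x³)/(24EI) = -(-10)·(4³-6·4·3²+4·3³)/(24·20000) = -11/12000 rad
Load 3 — triangular load w₀=-18 kN/m (0→w₀ over full span):
  θ_3 = -w₀(7L⁴-30L²x²+15x⁴)/(360LEI) = -(-18)·(7·4⁴-30·4²·3²+15·3⁴)/(360·4·20000) = -1313/1600000 rad
Superposition: θ = Σ θ_i = -29167/24000000 rad ≈ -0.001215 rad

θ(3) = -29167/24000000 rad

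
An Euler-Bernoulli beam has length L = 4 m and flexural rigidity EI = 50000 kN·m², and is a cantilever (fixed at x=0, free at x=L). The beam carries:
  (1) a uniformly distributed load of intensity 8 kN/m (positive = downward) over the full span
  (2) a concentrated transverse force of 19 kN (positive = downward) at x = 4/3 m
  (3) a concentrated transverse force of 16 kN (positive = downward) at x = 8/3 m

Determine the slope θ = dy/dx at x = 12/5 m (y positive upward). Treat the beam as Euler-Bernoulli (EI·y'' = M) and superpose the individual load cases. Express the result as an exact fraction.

θ(12/5) = -21527/7031250 rad

Load 1 — uniform load w=8 kN/m over full span:
  θ_1 = -wx(x²-3Lx+3L²)/(6EI) = -8·(12/5)·((12/5)²-3·4·(12/5)+3·4²)/(6·50000) = -624/390625 rad
Load 2 — point force P=19 kN at a=4/3 m (b=L-a=8/3):
  θ_2 = -Pa²/(2EI)  [x>a] = -19·(4/3)²/(2·50000) = -19/56250 rad
Load 3 — point force P=16 kN at a=8/3 m (b=L-a=4/3):
  θ_3 = -Px(2a-x)/(2EI)  [x≤a] = -16·(12/5)·(2·(8/3)-(12/5))/(2·50000) = -88/78125 rad
Superposition: θ = Σ θ_i = -21527/7031250 rad ≈ -0.003062 rad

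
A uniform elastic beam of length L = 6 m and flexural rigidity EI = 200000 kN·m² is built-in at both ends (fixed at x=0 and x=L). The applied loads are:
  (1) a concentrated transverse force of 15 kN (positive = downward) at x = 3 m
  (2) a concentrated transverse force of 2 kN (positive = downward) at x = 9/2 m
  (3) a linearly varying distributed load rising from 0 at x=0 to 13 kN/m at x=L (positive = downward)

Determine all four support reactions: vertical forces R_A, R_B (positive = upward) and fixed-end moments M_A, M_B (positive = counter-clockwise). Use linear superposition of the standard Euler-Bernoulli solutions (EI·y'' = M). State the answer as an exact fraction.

Load 1 — point force P=15 kN at a=3 m (b=L-a=3):
  R_A = Pb²(3a+b)/L³ = 15·3²·(3·3+3)/6³ = 15/2 kN
  M_A = Pab²/L² = 15·3·3²/6² = 45/4 kN·m
  R_B = Pa²(a+3b)/L³ = 15·3²·(3+3·3)/6³ = 15/2 kN
  M_B = -Pa²b/L² = -15·3²·3/6² = -45/4 kN·m
Load 2 — point force P=2 kN at a=9/2 m (b=L-a=3/2):
  R_A = Pb²(3a+b)/L³ = 2·(3/2)²·(3·(9/2)+(3/2))/6³ = 5/16 kN
  M_A = Pab²/L² = 2·(9/2)·(3/2)²/6² = 9/16 kN·m
  R_B = Pa²(a+3b)/L³ = 2·(9/2)²·((9/2)+3·(3/2))/6³ = 27/16 kN
  M_B = -Pa²b/L² = -2·(9/2)²·(3/2)/6² = -27/16 kN·m
Load 3 — triangular load w₀=13 kN/m (0→w₀ over full span):
  R_A = 3w₀L/20 = 3·13·6/20 = 117/10 kN
  M_A = w₀L²/30 = 13·6²/30 = 78/5 kN·m
  R_B = 7w₀L/20 = 7·13·6/20 = 273/10 kN
  M_B = -w₀L²/20 = -13·6²/20 = -117/5 kN·m
Superposition: R_A = 1561/80 kN, M_A = 2193/80 kN·m, R_B = 2919/80 kN, M_B = -2907/80 kN·m

R_A = 1561/80 kN, M_A = 2193/80 kN·m, R_B = 2919/80 kN, M_B = -2907/80 kN·m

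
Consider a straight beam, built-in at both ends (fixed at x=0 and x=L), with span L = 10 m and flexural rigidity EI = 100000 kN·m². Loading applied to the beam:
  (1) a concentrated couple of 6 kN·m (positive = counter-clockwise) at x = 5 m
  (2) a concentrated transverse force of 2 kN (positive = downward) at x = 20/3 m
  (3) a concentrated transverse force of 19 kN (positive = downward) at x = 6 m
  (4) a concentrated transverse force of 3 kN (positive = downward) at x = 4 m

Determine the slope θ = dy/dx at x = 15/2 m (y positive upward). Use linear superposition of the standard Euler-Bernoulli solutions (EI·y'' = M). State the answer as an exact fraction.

θ(15/2) = 25679/72000000 rad

Load 1 — applied couple M₀=6 kN·m at a=5 m (b=L-a=5):
  θ_1 = (R_Ax²/2 - M_Ax - M₀(x-a))/EI  [x>a] with R_A=9/10, M_A=3/2 = ((9/10)·(15/2)²/2 - (3/2)·(15/2) - 6·((15/2)-5))/100000 = -3/320000 rad
Load 2 — point force P=2 kN at a=20/3 m (b=L-a=10/3):
  θ_2 = Pa²(L-x)(2bL-(3b+a)(L-x))/(2L³EI)  [x>a] = 2·(20/3)²·(10-(15/2))·(2·(10/3)·10-(3·(10/3)+(20/3))·(10-(15/2)))/(2·10³·100000) = 1/36000 rad
Load 3 — point force P=19 kN at a=6 m (b=L-a=4):
  θ_3 = Pa²(L-x)(2bL-(3b+a)(L-x))/(2L³EI)  [x>a] = 19·6²·(10-(15/2))·(2·4·10-(3·4+6)·(10-(15/2)))/(2·10³·100000) = 1197/4000000 rad
Load 4 — point force P=3 kN at a=4 m (b=L-a=6):
  θ_4 = Pa²(L-x)(2bL-(3b+a)(L-x))/(2L³EI)  [x>a] = 3·4²·(10-(15/2))·(2·6·10-(3·6+4)·(10-(15/2)))/(2·10³·100000) = 39/1000000 rad
Superposition: θ = Σ θ_i = 25679/72000000 rad ≈ 0.000357 rad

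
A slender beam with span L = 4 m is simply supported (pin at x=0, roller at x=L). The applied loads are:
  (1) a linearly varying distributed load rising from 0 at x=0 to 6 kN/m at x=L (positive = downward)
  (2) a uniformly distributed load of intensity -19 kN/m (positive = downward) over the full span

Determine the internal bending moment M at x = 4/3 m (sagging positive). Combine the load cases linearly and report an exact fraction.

Load 1 — triangular load w₀=6 kN/m (0→w₀ over full span):
  M_1 = w₀Lx/6 - w₀x³/(6L) = 6·4·(4/3)/6 - 6·(4/3)³/(6·4) = 128/27 kN·m
Load 2 — uniform load w=-19 kN/m over full span:
  M_2 = wx(L-x)/2 = (-19)·(4/3)·(4-(4/3))/2 = -304/9 kN·m
Superposition: M = Σ M_i = -784/27 kN·m ≈ -29.037037 kN·m

M(4/3) = -784/27 kN·m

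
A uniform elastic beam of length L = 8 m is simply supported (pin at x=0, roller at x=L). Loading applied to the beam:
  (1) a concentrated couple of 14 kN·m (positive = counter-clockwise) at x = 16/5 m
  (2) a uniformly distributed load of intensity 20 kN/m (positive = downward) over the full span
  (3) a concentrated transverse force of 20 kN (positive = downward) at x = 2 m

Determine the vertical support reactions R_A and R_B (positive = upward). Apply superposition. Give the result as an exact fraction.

R_A = 387/4 kN, R_B = 333/4 kN

Load 1 — applied couple M₀=14 kN·m at a=16/5 m (b=L-a=24/5):
  R_A = M₀/L = 14/8 = 7/4 kN
  R_B = -M₀/L = -14/8 = -7/4 kN
Load 2 — uniform load w=20 kN/m over full span:
  R_A = wL/2 = 20·8/2 = 80 kN
  R_B = wL/2 = 20·8/2 = 80 kN
Load 3 — point force P=20 kN at a=2 m (b=L-a=6):
  R_A = Pb/L = 20·6/8 = 15 kN
  R_B = Pa/L = 20·2/8 = 5 kN
Superposition: R_A = 387/4 kN, R_B = 333/4 kN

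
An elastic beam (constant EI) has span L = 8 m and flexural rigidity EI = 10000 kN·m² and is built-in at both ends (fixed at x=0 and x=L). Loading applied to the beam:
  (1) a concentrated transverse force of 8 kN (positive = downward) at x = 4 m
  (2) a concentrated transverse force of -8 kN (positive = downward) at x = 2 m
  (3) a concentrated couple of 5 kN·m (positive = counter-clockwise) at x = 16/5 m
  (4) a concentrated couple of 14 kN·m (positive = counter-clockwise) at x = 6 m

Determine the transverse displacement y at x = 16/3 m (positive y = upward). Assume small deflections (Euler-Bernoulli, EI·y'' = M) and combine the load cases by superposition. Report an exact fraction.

Load 1 — point force P=8 kN at a=4 m (b=L-a=4):
  y_1 = -Pa²(L-x)²(3bL-(3b+a)(L-x))/(6L³EI)  [x>a] = -8·4²·(8-(16/3))²·(3·4·8-(3·4+4)·(8-(16/3)))/(6·8³·10000) = -16/10125 m
Load 2 — point force P=-8 kN at a=2 m (b=L-a=6):
  y_2 = -Pa²(L-x)²(3bL-(3b+a)(L-x))/(6L³EI)  [x>a] = -(-8)·2²·(8-(16/3))²·(3·6·8-(3·6+2)·(8-(16/3)))/(6·8³·10000) = 34/50625 m
Load 3 — applied couple M₀=5 kN·m at a=16/5 m (b=L-a=24/5):
  y_3 = (R_Ax³/6 - M_Ax²/2 - M₀(x-a)²/2)/EI  [x>a] with R_A=9/10, M_A=3/5 = ((9/10)·(16/3)³/6 - (3/5)·(16/3)²/2 - 5·((16/3)-(16/5))²/2)/10000 = 8/28125 m
Load 4 — applied couple M₀=14 kN·m at a=6 m (b=L-a=2):
  y_4 = (R_Ax³/6 - M_Ax²/2)/EI  [x≤a] with R_A=63/32, M_A=35/8 = ((63/32)·(16/3)³/6 - (35/8)·(16/3)²/2)/10000 = -7/5625 m
Superposition: y = Σ y_i = -473/253125 m ≈ -0.001869 m

y(16/3) = -473/253125 m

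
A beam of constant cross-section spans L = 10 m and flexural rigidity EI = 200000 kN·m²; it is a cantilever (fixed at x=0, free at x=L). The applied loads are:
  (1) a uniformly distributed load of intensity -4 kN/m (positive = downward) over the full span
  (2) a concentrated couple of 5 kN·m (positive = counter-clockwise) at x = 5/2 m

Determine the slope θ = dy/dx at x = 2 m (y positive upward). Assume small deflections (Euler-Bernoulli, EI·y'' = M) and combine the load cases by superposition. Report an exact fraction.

θ(2) = 503/300000 rad

Load 1 — uniform load w=-4 kN/m over full span:
  θ_1 = -wx(x²-3Lx+3L²)/(6EI) = -(-4)·2·(2²-3·10·2+3·10²)/(6·200000) = 61/37500 rad
Load 2 — applied couple M₀=5 kN·m at a=5/2 m (b=L-a=15/2):
  θ_2 = M₀x/EI  [x≤a] = 5·2/200000 = 1/20000 rad
Superposition: θ = Σ θ_i = 503/300000 rad ≈ 0.001677 rad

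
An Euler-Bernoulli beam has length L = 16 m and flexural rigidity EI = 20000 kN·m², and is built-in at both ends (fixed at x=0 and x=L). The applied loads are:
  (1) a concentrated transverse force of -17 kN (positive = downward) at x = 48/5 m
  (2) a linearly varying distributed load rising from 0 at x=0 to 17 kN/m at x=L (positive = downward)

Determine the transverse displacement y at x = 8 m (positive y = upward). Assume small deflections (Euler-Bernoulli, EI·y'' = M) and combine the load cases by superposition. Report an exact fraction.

y(8) = -13192/234375 m

Load 1 — point force P=-17 kN at a=48/5 m (b=L-a=32/5):
  y_1 = -Pb²x²(3aL-(3a+b)x)/(6L³EI)  [x≤a] = -(-17)·(32/5)²·8²·(3·(48/5)·16-(3·(48/5)+(32/5))·8)/(6·16³·20000) = 3808/234375 m
Load 2 — triangular load w₀=17 kN/m (0→w₀ over full span):
  y_2 = -w₀x²(L-x)²(x+2L)/(120LEI) = -17·8²·(16-8)²·(8+2·16)/(120·16·20000) = -136/1875 m
Superposition: y = Σ y_i = -13192/234375 m ≈ -0.056286 m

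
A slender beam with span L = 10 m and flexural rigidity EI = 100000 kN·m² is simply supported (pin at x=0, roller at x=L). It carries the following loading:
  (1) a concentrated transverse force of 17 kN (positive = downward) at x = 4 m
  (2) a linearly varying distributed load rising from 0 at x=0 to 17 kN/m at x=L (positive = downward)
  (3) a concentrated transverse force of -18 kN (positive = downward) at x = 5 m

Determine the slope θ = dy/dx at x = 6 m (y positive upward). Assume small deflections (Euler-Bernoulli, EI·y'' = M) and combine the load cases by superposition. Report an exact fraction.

θ(6) = 1583/1800000 rad

Load 1 — point force P=17 kN at a=4 m (b=L-a=6):
  θ_1 = -Pa(2L²-6Lx+3x²+a²)/(6LEI)  [x>a] = -17·4·(2·10²-6·10·6+3·6²+4²)/(6·10·100000) = 51/125000 rad
Load 2 — triangular load w₀=17 kN/m (0→w₀ over full span):
  θ_2 = -w₀(7L⁴-30L²x²+15x⁴)/(360LEI) = -17·(7·10⁴-30·10²·6²+15·6⁴)/(360·10·100000) = 493/562500 rad
Load 3 — point force P=-18 kN at a=5 m (b=L-a=5):
  θ_3 = -Pa(2L²-6Lx+3x²+a²)/(6LEI)  [x>a] = -(-18)·5·(2·10²-6·10·6+3·6²+5²)/(6·10·100000) = -81/200000 rad
Superposition: θ = Σ θ_i = 1583/1800000 rad ≈ 0.000879 rad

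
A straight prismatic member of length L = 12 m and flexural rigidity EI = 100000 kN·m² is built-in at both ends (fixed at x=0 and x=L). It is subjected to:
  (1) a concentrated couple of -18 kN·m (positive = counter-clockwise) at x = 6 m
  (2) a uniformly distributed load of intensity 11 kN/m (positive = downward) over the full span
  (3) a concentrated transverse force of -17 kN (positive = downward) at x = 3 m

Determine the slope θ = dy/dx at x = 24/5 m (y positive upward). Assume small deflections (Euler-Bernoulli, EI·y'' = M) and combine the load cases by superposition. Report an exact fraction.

Load 1 — applied couple M₀=-18 kN·m at a=6 m (b=L-a=6):
  θ_1 = (R_Ax²/2 - M_Ax)/EI  [x≤a] with R_A=-9/4, M_A=-9/2 = ((-9/4)·(24/5)²/2 - (-9/2)·(24/5))/100000 = -27/625000 rad
Load 2 — uniform load w=11 kN/m over full span:
  θ_2 = -wx(L-x)(L-2x)/(12EI) = -11·(24/5)·(12-(24/5))·(12-2·(24/5))/(12·100000) = -297/390625 rad
Load 3 — point force P=-17 kN at a=3 m (b=L-a=9):
  θ_3 = Pa²(L-x)(2bL-(3b+a)(L-x))/(2L³EI)  [x>a] = (-17)·3²·(12-(24/5))·(2·9·12-(3·9+3)·(12-(24/5)))/(2·12³·100000) = 0 rad
Superposition: θ = Σ θ_i = -2511/3125000 rad ≈ -0.000804 rad

θ(24/5) = -2511/3125000 rad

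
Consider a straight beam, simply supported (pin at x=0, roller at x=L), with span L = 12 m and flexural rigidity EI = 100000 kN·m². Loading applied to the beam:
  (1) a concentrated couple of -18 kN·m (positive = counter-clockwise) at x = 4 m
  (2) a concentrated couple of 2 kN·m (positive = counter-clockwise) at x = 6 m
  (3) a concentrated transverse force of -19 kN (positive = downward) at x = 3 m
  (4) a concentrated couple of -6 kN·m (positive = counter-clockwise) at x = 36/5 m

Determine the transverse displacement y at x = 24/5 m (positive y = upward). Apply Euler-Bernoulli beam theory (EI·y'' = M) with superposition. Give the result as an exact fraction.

y(24/5) = 103383/25000000 m

Load 1 — applied couple M₀=-18 kN·m at a=4 m (b=L-a=8):
  y_1 = (M₀x³/(6L)-M₀(x-a)²/2+C₁x)/EI  [x>a] with C₁=M₀(3b²-L²)/(6L)=-12 = ((-18)·(24/5)³/(6·12)-(-18)·((24/5)-4)²/2+(-12)·(24/5))/100000 = -621/781250 m
Load 2 — applied couple M₀=2 kN·m at a=6 m (b=L-a=6):
  y_2 = (M₀x³/(6L)+C₁x)/EI  [x≤a] with C₁=M₀(3b²-L²)/(6L)=-1 = (2·(24/5)³/(6·12)+(-1)·(24/5))/100000 = -27/1562500 m
Load 3 — point force P=-19 kN at a=3 m (b=L-a=9):
  y_3 = -Pa(L-x)(2Lx-a²-x²)/(6LEI)  [x>a] = -(-19)·3·(12-(24/5))·(2·12·(24/5)-3²-(24/5)²)/(6·12·100000) = 118503/25000000 m
Load 4 — applied couple M₀=-6 kN·m at a=36/5 m (b=L-a=24/5):
  y_4 = (M₀x³/(6L)+C₁x)/EI  [x≤a] with C₁=M₀(3b²-L²)/(6L)=156/25 = ((-6)·(24/5)³/(6·12)+(156/25)·(24/5))/100000 = 81/390625 m
Superposition: y = Σ y_i = 103383/25000000 m ≈ 0.004135 m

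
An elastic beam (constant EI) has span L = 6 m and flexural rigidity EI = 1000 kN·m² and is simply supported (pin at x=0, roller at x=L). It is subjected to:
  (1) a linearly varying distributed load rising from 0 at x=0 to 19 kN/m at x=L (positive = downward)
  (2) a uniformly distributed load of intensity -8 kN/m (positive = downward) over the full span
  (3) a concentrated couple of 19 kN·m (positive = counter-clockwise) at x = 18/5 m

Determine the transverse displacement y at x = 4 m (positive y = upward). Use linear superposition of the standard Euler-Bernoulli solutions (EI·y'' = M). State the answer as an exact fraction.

y(4) = -3767/112500 m

Load 1 — triangular load w₀=19 kN/m (0→w₀ over full span):
  y_1 = -w₀x(7L⁴-10L²x²+3x⁴)/(360LEI) = -19·4·(7·6⁴-10·6²·4²+3·4⁴)/(360·6·1000) = -323/2250 m
Load 2 — uniform load w=-8 kN/m over full span:
  y_2 = -wx(L³-2Lx²+x³)/(24EI) = -(-8)·4·(6³-2·6·4²+4³)/(24·1000) = 44/375 m
Load 3 — applied couple M₀=19 kN·m at a=18/5 m (b=L-a=12/5):
  y_3 = (M₀x³/(6L)-M₀(x-a)²/2+C₁x)/EI  [x>a] with C₁=M₀(3b²-L²)/(6L)=-247/25 = (19·4³/(6·6)-19·(4-(18/5))²/2+(-247/25)·4)/1000 = -817/112500 m
Superposition: y = Σ y_i = -3767/112500 m ≈ -0.033484 m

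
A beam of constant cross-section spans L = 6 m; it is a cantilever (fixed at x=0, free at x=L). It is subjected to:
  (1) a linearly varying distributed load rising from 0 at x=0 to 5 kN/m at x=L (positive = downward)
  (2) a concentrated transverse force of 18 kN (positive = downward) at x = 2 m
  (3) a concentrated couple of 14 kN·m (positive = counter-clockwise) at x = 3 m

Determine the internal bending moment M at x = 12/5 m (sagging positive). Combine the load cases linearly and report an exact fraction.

Load 1 — triangular load w₀=5 kN/m (0→w₀ over full span):
  M_1 = w₀Lx/2 - w₀L²/3 - w₀x³/(6L) = 5·6·(12/5)/2 - 5·6²/3 - 5·(12/5)³/(6·6) = -648/25 kN·m
Load 2 — point force P=18 kN at a=2 m (b=L-a=4):
  M_2 = 0  [x>a] = 0 kN·m
Load 3 — applied couple M₀=14 kN·m at a=3 m (b=L-a=3):
  M_3 = M₀  [x≤a] = 14 = 14 kN·m
Superposition: M = Σ M_i = -298/25 kN·m ≈ -11.920000 kN·m

M(12/5) = -298/25 kN·m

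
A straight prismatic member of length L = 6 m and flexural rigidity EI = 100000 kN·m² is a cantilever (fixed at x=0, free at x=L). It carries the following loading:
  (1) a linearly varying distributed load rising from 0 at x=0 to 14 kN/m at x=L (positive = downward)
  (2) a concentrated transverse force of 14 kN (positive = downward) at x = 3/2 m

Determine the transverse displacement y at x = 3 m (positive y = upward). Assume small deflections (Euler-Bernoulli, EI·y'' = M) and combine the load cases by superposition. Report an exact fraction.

Load 1 — triangular load w₀=14 kN/m (0→w₀ over full span):
  y_1 = (w₀Lx³/12-w₀L²x²/6-w₀x⁵/(120L))/EI = (14·6·3³/12-14·6²·3²/6-14·3⁵/(120·6))/100000 = -22869/4000000 m
Load 2 — point force P=14 kN at a=3/2 m (b=L-a=9/2):
  y_2 = -Pa²(3x-a)/(6EI)  [x>a] = -14·(3/2)²·(3·3-(3/2))/(6·100000) = -63/160000 m
Superposition: y = Σ y_i = -6111/1000000 m ≈ -0.006111 m

y(3) = -6111/1000000 m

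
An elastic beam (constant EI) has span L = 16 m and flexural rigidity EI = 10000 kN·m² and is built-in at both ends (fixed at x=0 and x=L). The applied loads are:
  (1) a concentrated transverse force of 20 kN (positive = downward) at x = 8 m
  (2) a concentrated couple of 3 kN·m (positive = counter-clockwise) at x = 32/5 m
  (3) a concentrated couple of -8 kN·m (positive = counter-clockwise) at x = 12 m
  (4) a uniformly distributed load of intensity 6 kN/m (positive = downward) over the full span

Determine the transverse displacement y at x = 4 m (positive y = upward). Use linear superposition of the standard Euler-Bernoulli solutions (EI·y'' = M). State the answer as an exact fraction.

y(4) = -1163/15000 m

Load 1 — point force P=20 kN at a=8 m (b=L-a=8):
  y_1 = -Pb²x²(3aL-(3a+b)x)/(6L³EI)  [x≤a] = -20·8²·4²·(3·8·16-(3·8+8)·4)/(6·16³·10000) = -8/375 m
Load 2 — applied couple M₀=3 kN·m at a=32/5 m (b=L-a=48/5):
  y_2 = (R_Ax³/6 - M_Ax²/2)/EI  [x≤a] with R_A=27/100, M_A=9/25 = ((27/100)·4³/6 - (9/25)·4²/2)/10000 = 0 m
Load 3 — applied couple M₀=-8 kN·m at a=12 m (b=L-a=4):
  y_3 = (R_Ax³/6 - M_Ax²/2)/EI  [x≤a] with R_A=-9/16, M_A=-5/2 = ((-9/16)·4³/6 - (-5/2)·4²/2)/10000 = 7/5000 m
Load 4 — uniform load w=6 kN/m over full span:
  y_4 = -wx²(L-x)²/(24EI) = -6·4²·(16-4)²/(24·10000) = -36/625 m
Superposition: y = Σ y_i = -1163/15000 m ≈ -0.077533 m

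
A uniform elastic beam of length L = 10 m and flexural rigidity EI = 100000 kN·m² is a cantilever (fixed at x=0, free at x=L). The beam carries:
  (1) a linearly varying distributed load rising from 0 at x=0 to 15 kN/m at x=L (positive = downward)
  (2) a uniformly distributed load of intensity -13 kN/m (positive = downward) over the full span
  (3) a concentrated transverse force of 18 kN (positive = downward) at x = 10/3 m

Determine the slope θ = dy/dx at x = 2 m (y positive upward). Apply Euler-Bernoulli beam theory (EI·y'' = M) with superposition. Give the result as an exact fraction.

Load 1 — triangular load w₀=15 kN/m (0→w₀ over full span):
  θ_1 = (w₀Lx²/4-w₀L²x/3-w₀x⁴/(24L))/EI = (15·10·2²/4-15·10²·2/3-15·2⁴/(24·10))/100000 = -851/100000 rad
Load 2 — uniform load w=-13 kN/m over full span:
  θ_2 = -wx(x²-3Lx+3L²)/(6EI) = -(-13)·2·(2²-3·10·2+3·10²)/(6·100000) = 793/75000 rad
Load 3 — point force P=18 kN at a=10/3 m (b=L-a=20/3):
  θ_3 = -Px(2a-x)/(2EI)  [x≤a] = -18·2·(2·(10/3)-2)/(2·100000) = -21/25000 rad
Superposition: θ = Σ θ_i = 367/300000 rad ≈ 0.001223 rad

θ(2) = 367/300000 rad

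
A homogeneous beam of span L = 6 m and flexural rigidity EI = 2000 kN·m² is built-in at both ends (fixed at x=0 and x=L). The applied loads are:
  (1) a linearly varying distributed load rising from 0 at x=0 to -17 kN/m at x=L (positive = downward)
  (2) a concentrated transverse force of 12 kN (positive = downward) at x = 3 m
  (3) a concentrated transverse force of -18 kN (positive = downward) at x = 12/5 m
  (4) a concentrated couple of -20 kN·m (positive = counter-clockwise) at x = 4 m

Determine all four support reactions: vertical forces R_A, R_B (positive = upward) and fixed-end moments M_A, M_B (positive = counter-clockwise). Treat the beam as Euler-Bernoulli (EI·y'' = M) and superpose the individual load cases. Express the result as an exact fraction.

R_A = -57169/2250 kN, M_A = -12607/375 kN·m, R_B = -71081/2250 kN, M_B = 3996/125 kN·m

Load 1 — triangular load w₀=-17 kN/m (0→w₀ over full span):
  R_A = 3w₀L/20 = 3·(-17)·6/20 = -153/10 kN
  M_A = w₀L²/30 = (-17)·6²/30 = -102/5 kN·m
  R_B = 7w₀L/20 = 7·(-17)·6/20 = -357/10 kN
  M_B = -w₀L²/20 = -(-17)·6²/20 = 153/5 kN·m
Load 2 — point force P=12 kN at a=3 m (b=L-a=3):
  R_A = Pb²(3a+b)/L³ = 12·3²·(3·3+3)/6³ = 6 kN
  M_A = Pab²/L² = 12·3·3²/6² = 9 kN·m
  R_B = Pa²(a+3b)/L³ = 12·3²·(3+3·3)/6³ = 6 kN
  M_B = -Pa²b/L² = -12·3²·3/6² = -9 kN·m
Load 3 — point force P=-18 kN at a=12/5 m (b=L-a=18/5):
  R_A = Pb²(3a+b)/L³ = (-18)·(18/5)²·(3·(12/5)+(18/5))/6³ = -1458/125 kN
  M_A = Pab²/L² = (-18)·(12/5)·(18/5)²/6² = -1944/125 kN·m
  R_B = Pa²(a+3b)/L³ = (-18)·(12/5)²·((12/5)+3·(18/5))/6³ = -792/125 kN
  M_B = -Pa²b/L² = -(-18)·(12/5)²·(18/5)/6² = 1296/125 kN·m
Load 4 — applied couple M₀=-20 kN·m at a=4 m (b=L-a=2):
  R_A = 6M₀ab/L³ = 6·(-20)·4·2/6³ = -40/9 kN
  M_A = M₀b(2a-b)/L² = (-20)·2·(2·4-2)/6² = -20/3 kN·m
  R_B = -6M₀ab/L³ = -6·(-20)·4·2/6³ = 40/9 kN
  M_B = M₀a(2b-a)/L² = (-20)·4·(2·2-4)/6² = 0 kN·m
Superposition: R_A = -57169/2250 kN, M_A = -12607/375 kN·m, R_B = -71081/2250 kN, M_B = 3996/125 kN·m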